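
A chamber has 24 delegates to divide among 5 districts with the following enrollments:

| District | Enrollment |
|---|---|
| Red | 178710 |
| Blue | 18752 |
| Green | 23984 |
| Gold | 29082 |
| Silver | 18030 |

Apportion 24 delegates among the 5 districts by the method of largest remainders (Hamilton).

Red: 16, Blue: 2, Green: 2, Gold: 2, Silver: 2

Total 268558; standard divisor 268558/24 ≈ 11189.917.
Standard quotas: Red 15.9706, Blue 1.6758, Green 2.1434, Gold 2.5989, Silver 1.6113.
Lower quotas: Red 15, Blue 1, Green 2, Gold 2, Silver 1 (sum 21, leaving 3 seats).
Remainders in descending order: Red 0.9706, Blue 0.6758, Silver 0.6113, Gold 0.5989, Green 0.1434.
The surplus seats go to Red, Blue, Silver.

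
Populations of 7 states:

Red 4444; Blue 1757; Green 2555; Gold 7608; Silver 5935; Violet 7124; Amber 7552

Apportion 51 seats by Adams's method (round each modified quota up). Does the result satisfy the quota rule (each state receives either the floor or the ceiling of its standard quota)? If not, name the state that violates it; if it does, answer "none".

none

Standard quotas: Red 6.130, Blue 2.423, Green 3.524, Gold 10.494, Silver 8.186, Violet 9.826, Amber 10.417.
Adams allocation: Red 6, Blue 3, Green 4, Gold 10, Silver 8, Violet 10, Amber 10.
Every allocation lies between the lower and upper quota.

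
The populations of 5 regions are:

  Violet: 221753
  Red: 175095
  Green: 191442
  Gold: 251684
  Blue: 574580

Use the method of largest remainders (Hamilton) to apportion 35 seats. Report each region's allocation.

Violet 6; Red 4; Green 5; Gold 6; Blue 14

The standard divisor is 1414554/35 ≈ 40415.829.
Standard quotas: Violet 5.4868, Red 4.3323, Green 4.7368, Gold 6.2274, Blue 14.2167.
Lower quotas: Violet 5, Red 4, Green 4, Gold 6, Blue 14 (sum 33, leaving 2 seats).
Remainders in descending order: Green 0.7368, Violet 0.4868, Red 0.3323, Gold 0.2274, Blue 0.2167.
Largest remainders: Green, Violet receive the extra seats.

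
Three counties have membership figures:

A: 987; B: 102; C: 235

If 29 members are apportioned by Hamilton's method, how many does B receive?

2

The standard divisor is 1324/29 ≈ 45.655.
Standard quotas: A 21.619, B 2.234, C 5.147.
Lower quotas: A 21, B 2, C 5 (sum 28, leaving 1 seat).
Remainders in descending order: A 0.619, B 0.234, C 0.147.
The surplus seat goes to A.
B receives 2.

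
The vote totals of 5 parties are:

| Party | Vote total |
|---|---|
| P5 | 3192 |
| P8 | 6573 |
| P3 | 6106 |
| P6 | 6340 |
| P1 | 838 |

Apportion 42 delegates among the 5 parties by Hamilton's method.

P5 6, P8 12, P3 11, P6 12, P1 1

Standard divisor: 23049 ÷ 42 ≈ 548.786.
Standard quotas: P5 5.8165, P8 11.9774, P3 11.1264, P6 11.5528, P1 1.5270.
Lower quotas: P5 5, P8 11, P3 11, P6 11, P1 1 (sum 39, leaving 3 seats).
Remainders in descending order: P8 0.9774, P5 0.8165, P6 0.5528, P1 0.5270, P3 0.1264.
The surplus seats go to P8, P5, P6.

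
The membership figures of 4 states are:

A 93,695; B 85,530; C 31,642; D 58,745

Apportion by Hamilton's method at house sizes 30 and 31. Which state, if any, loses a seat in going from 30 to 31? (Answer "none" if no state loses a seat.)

C

At 30 seats: A 10, B 9, C 4, D 7.
At 31 seats: A 11, B 10, C 3, D 7.
C drops from 4 to 3.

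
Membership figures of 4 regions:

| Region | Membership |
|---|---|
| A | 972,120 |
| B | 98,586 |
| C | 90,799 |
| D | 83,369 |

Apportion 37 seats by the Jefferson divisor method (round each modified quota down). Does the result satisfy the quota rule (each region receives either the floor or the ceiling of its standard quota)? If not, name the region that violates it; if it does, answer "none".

A

Standard quotas: A 28.893, B 2.930, C 2.699, D 2.478.
Jefferson allocation: A 30, B 3, C 2, D 2.
A has quota 28.893 (lower 28, upper 29) but receives 30 — outside the quota interval.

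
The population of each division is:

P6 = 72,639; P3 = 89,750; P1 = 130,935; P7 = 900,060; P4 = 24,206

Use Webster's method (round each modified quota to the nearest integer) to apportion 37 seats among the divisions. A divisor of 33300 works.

With modified divisor 33300: modified quotas P6 2.181, P3 2.695, P1 3.932, P7 27.029, P4 0.727.
Rounding to the nearest integer: P6 2, P3 3, P1 4, P7 27, P4 1 (total 37).

P6=2; P3=3; P1=4; P7=27; P4=1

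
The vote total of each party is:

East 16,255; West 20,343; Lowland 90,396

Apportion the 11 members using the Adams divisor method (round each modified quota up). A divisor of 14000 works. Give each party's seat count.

East=2, West=2, Lowland=7

With modified divisor 14000: modified quotas East 1.161, West 1.453, Lowland 6.457.
Rounding up: East 2, West 2, Lowland 7 (total 11).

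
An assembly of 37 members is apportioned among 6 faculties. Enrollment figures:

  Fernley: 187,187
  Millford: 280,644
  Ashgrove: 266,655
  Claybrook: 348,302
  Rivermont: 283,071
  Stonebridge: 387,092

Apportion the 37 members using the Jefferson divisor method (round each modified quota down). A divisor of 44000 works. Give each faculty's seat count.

Fernley=4; Millford=6; Ashgrove=6; Claybrook=7; Rivermont=6; Stonebridge=8

With modified divisor 44000: modified quotas Fernley 4.254, Millford 6.378, Ashgrove 6.060, Claybrook 7.916, Rivermont 6.433, Stonebridge 8.798.
Rounding down: Fernley 4, Millford 6, Ashgrove 6, Claybrook 7, Rivermont 6, Stonebridge 8 (total 37).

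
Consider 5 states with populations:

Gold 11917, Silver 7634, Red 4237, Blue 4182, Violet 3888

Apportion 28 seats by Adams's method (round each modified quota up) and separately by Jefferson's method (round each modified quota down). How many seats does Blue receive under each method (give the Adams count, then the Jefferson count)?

4 and 3

Adams: Gold 10, Silver 6, Red 4, Blue 4, Violet 4.
Jefferson: Gold 11, Silver 7, Red 4, Blue 3, Violet 3.
Blue gets 4 under Adams and 3 under Jefferson.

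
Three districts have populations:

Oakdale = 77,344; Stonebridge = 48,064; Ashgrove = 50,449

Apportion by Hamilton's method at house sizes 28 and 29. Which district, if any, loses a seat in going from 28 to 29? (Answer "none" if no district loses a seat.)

At 28 seats: Oakdale 12, Stonebridge 8, Ashgrove 8.
At 29 seats: Oakdale 13, Stonebridge 8, Ashgrove 8.
No district's allocation decreased.

none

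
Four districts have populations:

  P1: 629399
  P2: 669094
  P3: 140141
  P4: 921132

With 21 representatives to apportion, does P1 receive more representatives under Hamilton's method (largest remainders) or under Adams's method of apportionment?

Hamilton: P1 6, P2 6, P3 1, P4 8.
Adams: P1 5, P2 6, P3 2, P4 8.
P1 gets 6 under Hamilton and 5 under Adams.

Hamilton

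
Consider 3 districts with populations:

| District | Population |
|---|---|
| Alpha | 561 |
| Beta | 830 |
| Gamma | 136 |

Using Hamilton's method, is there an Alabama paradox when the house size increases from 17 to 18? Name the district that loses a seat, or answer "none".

Gamma

At 17 seats: Alpha 6, Beta 9, Gamma 2.
At 18 seats: Alpha 7, Beta 10, Gamma 1.
Gamma drops from 2 to 1.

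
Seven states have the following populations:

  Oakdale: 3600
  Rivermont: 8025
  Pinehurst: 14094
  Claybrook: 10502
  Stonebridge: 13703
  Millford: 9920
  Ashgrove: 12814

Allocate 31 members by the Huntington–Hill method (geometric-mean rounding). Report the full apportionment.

With divisor 2344: modified quotas Oakdale 1.536, Rivermont 3.424, Pinehurst 6.013, Claybrook 4.480, Stonebridge 5.846, Millford 4.232, Ashgrove 5.467.
Geometric-mean thresholds: Oakdale √(1·2)=1.414, Rivermont √(3·4)=3.464, Pinehurst √(6·7)=6.481, Claybrook √(4·5)=4.472, Stonebridge √(5·6)=5.477, Millford √(4·5)=4.472, Ashgrove √(5·6)=5.477.
Each quota rounded against its threshold gives Oakdale 2, Rivermont 3, Pinehurst 6, Claybrook 5, Stonebridge 6, Millford 4, Ashgrove 5 (total 31).

Oakdale 2, Rivermont 3, Pinehurst 6, Claybrook 5, Stonebridge 6, Millford 4, Ashgrove 5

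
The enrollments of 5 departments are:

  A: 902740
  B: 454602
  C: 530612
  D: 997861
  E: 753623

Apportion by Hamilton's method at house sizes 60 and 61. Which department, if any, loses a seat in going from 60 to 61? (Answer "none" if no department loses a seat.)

At 60 seats: A 15, B 8, C 9, D 16, E 12.
At 61 seats: A 15, B 7, C 9, D 17, E 13.
B drops from 8 to 7.

B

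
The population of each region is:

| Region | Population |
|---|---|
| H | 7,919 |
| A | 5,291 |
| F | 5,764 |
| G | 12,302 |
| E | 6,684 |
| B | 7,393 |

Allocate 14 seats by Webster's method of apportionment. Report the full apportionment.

Standard divisor 45353/14 ≈ 3239.5; standard quotas: H 2.445, A 1.633, F 1.779, G 3.797, E 2.063, B 2.282.
Rounding to the nearest integer gives H 2, A 2, F 2, G 4, E 2, B 2 — total 14, matching the house size, so no adjustment is needed.

H: 2, A: 2, F: 2, G: 4, E: 2, B: 2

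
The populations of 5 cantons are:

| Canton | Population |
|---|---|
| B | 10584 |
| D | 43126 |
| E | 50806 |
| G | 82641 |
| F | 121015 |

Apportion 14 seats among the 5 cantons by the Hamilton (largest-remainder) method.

B 0, D 2, E 2, G 4, F 6

Standard divisor: 308172 ÷ 14 ≈ 22012.286.
Standard quotas: B 0.4808, D 1.9592, E 2.3081, G 3.7543, F 5.4976.
Lower quotas: B 0, D 1, E 2, G 3, F 5 (sum 11, leaving 3 seats).
Remainders in descending order: D 0.9592, G 0.7543, F 0.4976, B 0.4808, E 0.3081.
Largest remainders: D, G, F receive the extra seats.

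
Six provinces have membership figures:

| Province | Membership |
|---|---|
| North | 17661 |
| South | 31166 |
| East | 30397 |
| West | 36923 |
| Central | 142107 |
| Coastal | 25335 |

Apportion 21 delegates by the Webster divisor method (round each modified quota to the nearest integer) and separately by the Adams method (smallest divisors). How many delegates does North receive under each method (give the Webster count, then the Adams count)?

Webster: North 1, South 2, East 2, West 3, Central 11, Coastal 2.
Adams: North 2, South 2, East 2, West 3, Central 10, Coastal 2.
North gets 1 under Webster and 2 under Adams.

1 and 2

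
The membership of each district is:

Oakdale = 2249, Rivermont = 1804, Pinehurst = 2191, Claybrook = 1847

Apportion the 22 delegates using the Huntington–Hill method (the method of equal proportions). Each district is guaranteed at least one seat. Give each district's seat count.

Oakdale 6; Rivermont 5; Pinehurst 6; Claybrook 5

With divisor 374: modified quotas Oakdale 6.013, Rivermont 4.824, Pinehurst 5.858, Claybrook 4.939.
Geometric-mean thresholds: Oakdale √(6·7)=6.481, Rivermont √(4·5)=4.472, Pinehurst √(5·6)=5.477, Claybrook √(4·5)=4.472.
Each quota rounded against its threshold gives Oakdale 6, Rivermont 5, Pinehurst 6, Claybrook 5 (total 22).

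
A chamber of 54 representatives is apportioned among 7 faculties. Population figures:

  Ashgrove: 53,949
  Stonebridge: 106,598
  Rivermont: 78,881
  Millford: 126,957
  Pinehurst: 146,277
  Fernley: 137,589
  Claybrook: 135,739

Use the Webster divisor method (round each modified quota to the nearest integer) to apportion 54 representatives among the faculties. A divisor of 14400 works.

Ashgrove: 4, Stonebridge: 7, Rivermont: 5, Millford: 9, Pinehurst: 10, Fernley: 10, Claybrook: 9

With modified divisor 14400: modified quotas Ashgrove 3.746, Stonebridge 7.403, Rivermont 5.478, Millford 8.816, Pinehurst 10.158, Fernley 9.555, Claybrook 9.426.
Rounding to the nearest integer: Ashgrove 4, Stonebridge 7, Rivermont 5, Millford 9, Pinehurst 10, Fernley 10, Claybrook 9 (total 54).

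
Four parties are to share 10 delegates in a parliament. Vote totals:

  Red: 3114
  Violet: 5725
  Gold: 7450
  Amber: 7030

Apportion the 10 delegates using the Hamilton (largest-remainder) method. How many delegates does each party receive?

Total 23319; standard divisor 23319/10 ≈ 2331.9.
Standard quotas: Red 1.3354, Violet 2.4551, Gold 3.1948, Amber 3.0147.
Lower quotas: Red 1, Violet 2, Gold 3, Amber 3 (sum 9, leaving 1 seat).
Remainders in descending order: Violet 0.4551, Red 0.3354, Gold 0.1948, Amber 0.0147.
Largest remainder: Violet receives the extra seat.

Red=1, Violet=3, Gold=3, Amber=3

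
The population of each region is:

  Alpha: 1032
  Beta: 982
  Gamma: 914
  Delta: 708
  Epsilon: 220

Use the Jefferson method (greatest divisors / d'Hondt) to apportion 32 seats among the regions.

Alpha=9, Beta=8, Gamma=8, Delta=6, Epsilon=1

Standard divisor 3856/32 ≈ 120.5; standard quotas: Alpha 8.564, Beta 8.149, Gamma 7.585, Delta 5.876, Epsilon 1.826.
Rounding down gives 8, 8, 7, 5, 1 = 29 seats, so the divisor must be adjusted.
With modified divisor 112: modified quotas Alpha 9.214, Beta 8.768, Gamma 8.161, Delta 6.321, Epsilon 1.964.
Rounding down: Alpha 9, Beta 8, Gamma 8, Delta 6, Epsilon 1 (total 32).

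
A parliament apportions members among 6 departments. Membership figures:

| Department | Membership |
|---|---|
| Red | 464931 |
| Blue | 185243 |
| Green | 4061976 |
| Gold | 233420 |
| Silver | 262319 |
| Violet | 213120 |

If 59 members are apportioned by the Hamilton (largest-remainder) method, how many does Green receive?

Standard divisor: 5421009 ÷ 59 ≈ 91881.508.
Standard quotas: Red 5.0601, Blue 2.0161, Green 44.2089, Gold 2.5404, Silver 2.8550, Violet 2.3195.
Lower quotas: Red 5, Blue 2, Green 44, Gold 2, Silver 2, Violet 2 (sum 57, leaving 2 seats).
Remainders in descending order: Silver 0.8550, Gold 0.5404, Violet 0.3195, Green 0.2089, Red 0.0601, Blue 0.0161.
Largest remainders: Silver, Gold receive the extra seats.
Green receives 44.

44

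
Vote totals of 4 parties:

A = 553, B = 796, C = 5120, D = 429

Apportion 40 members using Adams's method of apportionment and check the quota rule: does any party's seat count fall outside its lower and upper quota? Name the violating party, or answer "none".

C

Standard quotas: A 3.207, B 4.616, C 29.690, D 2.488.
Adams allocation: A 4, B 5, C 28, D 3.
C has quota 29.690 (lower 29, upper 30) but receives 28 — outside the quota interval.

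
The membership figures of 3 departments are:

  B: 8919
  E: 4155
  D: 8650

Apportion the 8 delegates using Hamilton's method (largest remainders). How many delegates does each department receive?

B 3; E 2; D 3

The standard divisor is 21724/8 ≈ 2715.5.
Standard quotas: B 3.2845, E 1.5301, D 3.1854.
Lower quotas: B 3, E 1, D 3 (sum 7, leaving 1 seat).
Remainders in descending order: E 0.5301, B 0.2845, D 0.1854.
Largest remainder: E receives the extra seat.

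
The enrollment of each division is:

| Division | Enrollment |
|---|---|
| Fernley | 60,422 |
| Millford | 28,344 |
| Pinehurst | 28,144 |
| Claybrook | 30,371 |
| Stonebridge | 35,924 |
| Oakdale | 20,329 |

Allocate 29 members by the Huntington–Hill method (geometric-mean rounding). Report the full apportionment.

With divisor 6956: modified quotas Fernley 8.686, Millford 4.075, Pinehurst 4.046, Claybrook 4.366, Stonebridge 5.164, Oakdale 2.923.
Geometric-mean thresholds: Fernley √(8·9)=8.485, Millford √(4·5)=4.472, Pinehurst √(4·5)=4.472, Claybrook √(4·5)=4.472, Stonebridge √(5·6)=5.477, Oakdale √(2·3)=2.449.
Each quota rounded against its threshold gives Fernley 9, Millford 4, Pinehurst 4, Claybrook 4, Stonebridge 5, Oakdale 3 (total 29).

Fernley 9, Millford 4, Pinehurst 4, Claybrook 4, Stonebridge 5, Oakdale 3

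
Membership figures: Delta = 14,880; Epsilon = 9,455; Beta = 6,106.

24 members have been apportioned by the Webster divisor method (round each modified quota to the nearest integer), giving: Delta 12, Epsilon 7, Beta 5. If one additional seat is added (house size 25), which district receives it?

Epsilon

Priority for the next seat is population ÷ (current seats + 0.5).
Priorities: Delta 1190.400, Epsilon 1260.667, Beta 1110.182.
Highest priority: Epsilon.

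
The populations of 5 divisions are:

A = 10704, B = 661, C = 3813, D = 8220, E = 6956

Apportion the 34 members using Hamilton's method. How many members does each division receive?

A: 12, B: 1, C: 4, D: 9, E: 8

The standard divisor is 30354/34 ≈ 892.765.
Standard quotas: A 11.9897, B 0.7404, C 4.2710, D 9.2074, E 7.7915.
Lower quotas: A 11, B 0, C 4, D 9, E 7 (sum 31, leaving 3 seats).
Remainders in descending order: A 0.9897, E 0.7915, B 0.7404, C 0.2710, D 0.2074.
Largest remainders: A, E, B receive the extra seats.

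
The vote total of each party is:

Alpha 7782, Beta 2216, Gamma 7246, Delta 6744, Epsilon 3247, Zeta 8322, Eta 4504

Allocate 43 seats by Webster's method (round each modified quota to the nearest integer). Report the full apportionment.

Alpha 8; Beta 2; Gamma 8; Delta 7; Epsilon 4; Zeta 9; Eta 5

Standard divisor 40061/43 ≈ 931.651; standard quotas: Alpha 8.353, Beta 2.379, Gamma 7.778, Delta 7.239, Epsilon 3.485, Zeta 8.933, Eta 4.834.
Rounding to the nearest integer gives 8, 2, 8, 7, 3, 9, 5 = 42 seats, so the divisor must be adjusted.
With modified divisor 920: modified quotas Alpha 8.459, Beta 2.409, Gamma 7.876, Delta 7.330, Epsilon 3.529, Zeta 9.046, Eta 4.896.
Rounding to the nearest integer: Alpha 8, Beta 2, Gamma 8, Delta 7, Epsilon 4, Zeta 9, Eta 5 (total 43).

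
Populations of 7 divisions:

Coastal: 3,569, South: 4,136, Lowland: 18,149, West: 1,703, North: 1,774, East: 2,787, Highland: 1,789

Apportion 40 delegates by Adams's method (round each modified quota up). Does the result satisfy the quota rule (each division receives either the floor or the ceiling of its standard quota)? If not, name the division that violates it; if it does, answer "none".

Standard quotas: Coastal 4.210, South 4.879, Lowland 21.410, West 2.009, North 2.093, East 3.288, Highland 2.110.
Adams allocation: Coastal 4, South 5, Lowland 21, West 2, North 2, East 4, Highland 2.
Every allocation lies between the lower and upper quota.

none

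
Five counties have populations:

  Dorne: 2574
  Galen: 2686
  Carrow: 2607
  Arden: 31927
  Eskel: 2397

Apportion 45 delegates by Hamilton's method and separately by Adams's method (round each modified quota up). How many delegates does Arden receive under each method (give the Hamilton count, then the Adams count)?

34 and 33

Hamilton: Dorne 3, Galen 3, Carrow 3, Arden 34, Eskel 2.
Adams: Dorne 3, Galen 3, Carrow 3, Arden 33, Eskel 3.
Arden gets 34 under Hamilton and 33 under Adams.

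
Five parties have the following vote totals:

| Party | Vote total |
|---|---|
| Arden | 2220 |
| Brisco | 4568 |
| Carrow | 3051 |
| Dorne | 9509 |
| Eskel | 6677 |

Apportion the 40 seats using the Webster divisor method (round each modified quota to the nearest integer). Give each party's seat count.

Arden 3, Brisco 7, Carrow 5, Dorne 15, Eskel 10

Standard divisor 26025/40 ≈ 650.625; standard quotas: Arden 3.412, Brisco 7.021, Carrow 4.689, Dorne 14.615, Eskel 10.262.
Rounding to the nearest integer gives Arden 3, Brisco 7, Carrow 5, Dorne 15, Eskel 10 — total 40, matching the house size, so no adjustment is needed.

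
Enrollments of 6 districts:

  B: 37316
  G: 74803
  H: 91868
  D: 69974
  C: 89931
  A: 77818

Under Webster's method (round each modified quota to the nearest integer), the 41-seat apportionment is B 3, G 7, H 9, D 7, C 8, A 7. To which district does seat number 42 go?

Priority for the next seat is population ÷ (current seats + 0.5).
Priorities: B 10661.714, G 9973.733, H 9670.316, D 9329.867, C 10580.118, A 10375.733.
Highest priority: B.

B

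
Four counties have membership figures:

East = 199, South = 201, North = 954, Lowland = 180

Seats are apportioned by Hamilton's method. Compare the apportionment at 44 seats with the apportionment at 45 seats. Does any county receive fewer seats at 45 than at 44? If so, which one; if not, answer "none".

none

At 44 seats: East 6, South 6, North 27, Lowland 5.
At 45 seats: East 6, South 6, North 28, Lowland 5.
No county's allocation decreased.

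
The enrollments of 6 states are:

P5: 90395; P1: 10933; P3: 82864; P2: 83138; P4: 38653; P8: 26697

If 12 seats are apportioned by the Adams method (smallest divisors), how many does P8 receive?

Standard divisor 332680/12 ≈ 27723.333; standard quotas: P5 3.261, P1 0.394, P3 2.989, P2 2.999, P4 1.394, P8 0.963.
Rounding up gives 4, 1, 3, 3, 2, 1 = 14 seats, so the divisor must be adjusted.
With modified divisor 40000: modified quotas P5 2.260, P1 0.273, P3 2.072, P2 2.078, P4 0.966, P8 0.667.
Rounding up: P5 3, P1 1, P3 3, P2 3, P4 1, P8 1 (total 12).
P8 receives 1.

1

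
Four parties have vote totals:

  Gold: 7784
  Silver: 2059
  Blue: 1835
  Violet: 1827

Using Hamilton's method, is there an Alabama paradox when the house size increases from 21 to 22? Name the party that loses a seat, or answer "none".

none

At 21 seats: Gold 12, Silver 3, Blue 3, Violet 3.
At 22 seats: Gold 13, Silver 3, Blue 3, Violet 3.
No party's allocation decreased.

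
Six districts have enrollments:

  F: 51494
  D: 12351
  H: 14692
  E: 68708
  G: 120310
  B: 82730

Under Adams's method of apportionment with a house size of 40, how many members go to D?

Standard divisor 350285/40 ≈ 8757.125; standard quotas: F 5.880, D 1.410, H 1.678, E 7.846, G 13.739, B 9.447.
Rounding up gives 6, 2, 2, 8, 14, 10 = 42 seats, so the divisor must be adjusted.
With modified divisor 9500: modified quotas F 5.420, D 1.300, H 1.547, E 7.232, G 12.664, B 8.708.
Rounding up: F 6, D 2, H 2, E 8, G 13, B 9 (total 40).
D receives 2.

2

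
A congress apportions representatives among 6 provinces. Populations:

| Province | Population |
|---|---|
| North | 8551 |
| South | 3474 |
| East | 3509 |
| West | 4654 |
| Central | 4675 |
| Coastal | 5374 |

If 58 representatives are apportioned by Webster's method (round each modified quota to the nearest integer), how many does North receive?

Standard divisor 30237/58 ≈ 521.328; standard quotas: North 16.402, South 6.664, East 6.731, West 8.927, Central 8.967, Coastal 10.308.
Rounding to the nearest integer gives North 16, South 7, East 7, West 9, Central 9, Coastal 10 — total 58, matching the house size, so no adjustment is needed.
North receives 16.

16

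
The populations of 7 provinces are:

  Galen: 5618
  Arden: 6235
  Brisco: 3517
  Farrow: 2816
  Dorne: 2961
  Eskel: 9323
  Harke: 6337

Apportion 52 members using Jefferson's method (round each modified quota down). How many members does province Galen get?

Standard divisor 36807/52 ≈ 707.827; standard quotas: Galen 7.937, Arden 8.809, Brisco 4.969, Farrow 3.978, Dorne 4.183, Eskel 13.171, Harke 8.953.
Rounding down gives 7, 8, 4, 3, 4, 13, 8 = 47 seats, so the divisor must be adjusted.
With modified divisor 680: modified quotas Galen 8.262, Arden 9.169, Brisco 5.172, Farrow 4.141, Dorne 4.354, Eskel 13.710, Harke 9.319.
Rounding down: Galen 8, Arden 9, Brisco 5, Farrow 4, Dorne 4, Eskel 13, Harke 9 (total 52).
Galen receives 8.

8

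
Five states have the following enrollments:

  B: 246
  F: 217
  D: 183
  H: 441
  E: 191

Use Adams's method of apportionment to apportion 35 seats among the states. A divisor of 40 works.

B 7, F 6, D 5, H 12, E 5

With modified divisor 40: modified quotas B 6.150, F 5.425, D 4.575, H 11.025, E 4.775.
Rounding up: B 7, F 6, D 5, H 12, E 5 (total 35).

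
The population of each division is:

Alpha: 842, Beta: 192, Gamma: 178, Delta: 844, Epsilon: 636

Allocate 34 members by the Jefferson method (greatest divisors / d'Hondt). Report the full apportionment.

Alpha: 11, Beta: 2, Gamma: 2, Delta: 11, Epsilon: 8

Standard divisor 2692/34 ≈ 79.176; standard quotas: Alpha 10.634, Beta 2.425, Gamma 2.248, Delta 10.660, Epsilon 8.033.
Rounding down gives 10, 2, 2, 10, 8 = 32 seats, so the divisor must be adjusted.
With modified divisor 74: modified quotas Alpha 11.378, Beta 2.595, Gamma 2.405, Delta 11.405, Epsilon 8.595.
Rounding down: Alpha 11, Beta 2, Gamma 2, Delta 11, Epsilon 8 (total 34).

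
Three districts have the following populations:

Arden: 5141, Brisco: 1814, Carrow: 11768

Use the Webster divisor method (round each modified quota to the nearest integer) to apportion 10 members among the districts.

Standard divisor 18723/10 ≈ 1872.3; standard quotas: Arden 2.746, Brisco 0.969, Carrow 6.285.
Rounding to the nearest integer gives Arden 3, Brisco 1, Carrow 6 — total 10, matching the house size, so no adjustment is needed.

Arden=3, Brisco=1, Carrow=6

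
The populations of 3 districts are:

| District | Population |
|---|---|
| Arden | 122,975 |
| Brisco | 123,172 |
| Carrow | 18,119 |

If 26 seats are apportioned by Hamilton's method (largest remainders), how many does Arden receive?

The standard divisor is 264266/26 ≈ 10164.077.
Standard quotas: Arden 12.0990, Brisco 12.1184, Carrow 1.7827.
Lower quotas: Arden 12, Brisco 12, Carrow 1 (sum 25, leaving 1 seat).
Remainders in descending order: Carrow 0.7827, Brisco 0.1184, Arden 0.0990.
Largest remainder: Carrow receives the extra seat.
Arden receives 12.

12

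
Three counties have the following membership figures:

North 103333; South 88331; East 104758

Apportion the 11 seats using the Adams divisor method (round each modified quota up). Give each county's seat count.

Standard divisor 296422/11 ≈ 26947.455; standard quotas: North 3.835, South 3.278, East 3.887.
Rounding up gives 4, 4, 4 = 12 seats, so the divisor must be adjusted.
With modified divisor 31900: modified quotas North 3.239, South 2.769, East 3.284.
Rounding up: North 4, South 3, East 4 (total 11).

North: 4, South: 3, East: 4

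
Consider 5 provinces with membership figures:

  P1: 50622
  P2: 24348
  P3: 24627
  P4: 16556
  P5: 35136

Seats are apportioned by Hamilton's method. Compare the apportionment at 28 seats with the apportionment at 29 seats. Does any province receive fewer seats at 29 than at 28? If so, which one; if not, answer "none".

P2

At 28 seats: P1 9, P2 5, P3 5, P4 3, P5 6.
At 29 seats: P1 10, P2 4, P3 5, P4 3, P5 7.
P2 drops from 5 to 4.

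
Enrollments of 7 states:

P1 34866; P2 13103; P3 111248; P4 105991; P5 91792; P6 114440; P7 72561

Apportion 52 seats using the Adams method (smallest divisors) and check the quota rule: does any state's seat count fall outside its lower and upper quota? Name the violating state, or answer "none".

Standard quotas: P1 3.333, P2 1.252, P3 10.634, P4 10.131, P5 8.774, P6 10.939, P7 6.936.
Adams allocation: P1 4, P2 2, P3 10, P4 10, P5 9, P6 10, P7 7.
Every allocation lies between the lower and upper quota.

none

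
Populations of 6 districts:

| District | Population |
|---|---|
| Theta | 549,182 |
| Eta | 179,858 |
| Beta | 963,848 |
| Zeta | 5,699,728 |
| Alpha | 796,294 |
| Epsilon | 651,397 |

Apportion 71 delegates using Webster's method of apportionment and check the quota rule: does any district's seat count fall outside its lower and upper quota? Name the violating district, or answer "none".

Zeta

Standard quotas: Theta 4.411, Eta 1.445, Beta 7.741, Zeta 45.777, Alpha 6.395, Epsilon 5.232.
Webster allocation: Theta 4, Eta 1, Beta 8, Zeta 47, Alpha 6, Epsilon 5.
Zeta has quota 45.777 (lower 45, upper 46) but receives 47 — outside the quota interval.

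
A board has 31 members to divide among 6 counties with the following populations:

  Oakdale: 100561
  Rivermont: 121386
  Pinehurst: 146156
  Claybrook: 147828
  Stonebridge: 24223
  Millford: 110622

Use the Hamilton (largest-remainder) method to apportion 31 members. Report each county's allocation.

Oakdale 5, Rivermont 6, Pinehurst 7, Claybrook 7, Stonebridge 1, Millford 5

Total 650776; standard divisor 650776/31 ≈ 20992.774.
Standard quotas: Oakdale 4.7903, Rivermont 5.7823, Pinehurst 6.9622, Claybrook 7.0419, Stonebridge 1.1539, Millford 5.2695.
Lower quotas: Oakdale 4, Rivermont 5, Pinehurst 6, Claybrook 7, Stonebridge 1, Millford 5 (sum 28, leaving 3 seats).
Remainders in descending order: Pinehurst 0.9622, Oakdale 0.7903, Rivermont 0.7823, Millford 0.2695, Stonebridge 0.1539, Claybrook 0.0419.
The surplus seats go to Pinehurst, Oakdale, Rivermont.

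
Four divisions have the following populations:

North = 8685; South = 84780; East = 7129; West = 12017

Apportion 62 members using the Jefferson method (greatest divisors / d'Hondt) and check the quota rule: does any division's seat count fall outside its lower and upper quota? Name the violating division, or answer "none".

South

Standard quotas: North 4.782, South 46.677, East 3.925, West 6.616.
Jefferson allocation: North 4, South 48, East 4, West 6.
South has quota 46.677 (lower 46, upper 47) but receives 48 — outside the quota interval.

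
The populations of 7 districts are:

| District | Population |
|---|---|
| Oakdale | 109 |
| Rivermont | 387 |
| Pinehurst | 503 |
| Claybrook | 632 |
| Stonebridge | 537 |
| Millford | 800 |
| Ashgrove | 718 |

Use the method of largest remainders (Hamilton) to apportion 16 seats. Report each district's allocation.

Oakdale 1; Rivermont 2; Pinehurst 2; Claybrook 3; Stonebridge 2; Millford 3; Ashgrove 3

Total 3686; standard divisor 3686/16 ≈ 230.375.
Standard quotas: Oakdale 0.473, Rivermont 1.680, Pinehurst 2.183, Claybrook 2.743, Stonebridge 2.331, Millford 3.473, Ashgrove 3.117.
Lower quotas: Oakdale 0, Rivermont 1, Pinehurst 2, Claybrook 2, Stonebridge 2, Millford 3, Ashgrove 3 (sum 13, leaving 3 seats).
Remainders in descending order: Claybrook 0.743, Rivermont 0.680, Oakdale 0.473, Millford 0.473, Stonebridge 0.331, Pinehurst 0.183, Ashgrove 0.117.
The surplus seats go to Claybrook, Rivermont, Oakdale.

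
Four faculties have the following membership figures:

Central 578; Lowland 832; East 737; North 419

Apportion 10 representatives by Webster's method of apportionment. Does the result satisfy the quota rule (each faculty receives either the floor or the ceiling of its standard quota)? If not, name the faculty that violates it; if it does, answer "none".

Standard quotas: Central 2.253, Lowland 3.242, East 2.872, North 1.633.
Webster allocation: Central 2, Lowland 3, East 3, North 2.
Every allocation lies between the lower and upper quota.

none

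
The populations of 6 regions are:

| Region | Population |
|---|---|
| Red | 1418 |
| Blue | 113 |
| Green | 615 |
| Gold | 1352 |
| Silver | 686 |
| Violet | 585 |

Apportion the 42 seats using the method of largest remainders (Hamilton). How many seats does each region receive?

Red=13, Blue=1, Green=5, Gold=12, Silver=6, Violet=5

Standard divisor: 4769 ÷ 42 ≈ 113.548.
Standard quotas: Red 12.488, Blue 0.995, Green 5.416, Gold 11.907, Silver 6.042, Violet 5.152.
Lower quotas: Red 12, Blue 0, Green 5, Gold 11, Silver 6, Violet 5 (sum 39, leaving 3 seats).
Remainders in descending order: Blue 0.995, Gold 0.907, Red 0.488, Green 0.416, Violet 0.152, Silver 0.042.
Largest remainders: Blue, Gold, Red receive the extra seats.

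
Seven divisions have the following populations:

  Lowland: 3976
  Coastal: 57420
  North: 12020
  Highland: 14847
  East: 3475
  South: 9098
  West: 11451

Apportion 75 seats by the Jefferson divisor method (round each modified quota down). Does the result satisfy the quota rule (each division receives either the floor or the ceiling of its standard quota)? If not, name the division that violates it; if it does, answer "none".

Coastal

Standard quotas: Lowland 2.656, Coastal 38.353, North 8.029, Highland 9.917, East 2.321, South 6.077, West 7.648.
Jefferson allocation: Lowland 2, Coastal 40, North 8, Highland 10, East 2, South 6, West 7.
Coastal has quota 38.353 (lower 38, upper 39) but receives 40 — outside the quota interval.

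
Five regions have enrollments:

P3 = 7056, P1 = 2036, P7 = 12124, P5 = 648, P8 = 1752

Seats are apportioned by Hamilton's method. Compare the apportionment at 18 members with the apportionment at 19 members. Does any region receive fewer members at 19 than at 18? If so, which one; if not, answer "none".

P5

At 18 seats: P3 5, P1 2, P7 9, P5 1, P8 1.
At 19 seats: P3 6, P1 2, P7 10, P5 0, P8 1.
P5 drops from 1 to 0.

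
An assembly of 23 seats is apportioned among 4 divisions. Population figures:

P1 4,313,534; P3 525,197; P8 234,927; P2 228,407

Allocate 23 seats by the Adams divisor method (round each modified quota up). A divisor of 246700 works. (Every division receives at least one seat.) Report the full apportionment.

P1 18, P3 3, P8 1, P2 1

With modified divisor 246700: modified quotas P1 17.485, P3 2.129, P8 0.952, P2 0.926.
Rounding up: P1 18, P3 3, P8 1, P2 1 (total 23).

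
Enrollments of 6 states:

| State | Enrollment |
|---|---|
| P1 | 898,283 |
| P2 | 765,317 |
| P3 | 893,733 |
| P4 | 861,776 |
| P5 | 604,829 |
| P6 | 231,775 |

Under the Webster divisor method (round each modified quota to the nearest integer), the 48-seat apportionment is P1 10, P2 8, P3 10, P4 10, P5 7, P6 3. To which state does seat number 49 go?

Priority for the next seat is population ÷ (current seats + 0.5).
Priorities: P1 85550.762, P2 90037.294, P3 85117.429, P4 82073.905, P5 80643.867, P6 66221.429.
Highest priority: P2.

P2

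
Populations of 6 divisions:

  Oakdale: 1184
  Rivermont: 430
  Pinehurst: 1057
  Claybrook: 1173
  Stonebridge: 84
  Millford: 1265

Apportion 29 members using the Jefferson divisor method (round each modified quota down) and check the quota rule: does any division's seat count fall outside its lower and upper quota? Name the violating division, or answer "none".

none

Standard quotas: Oakdale 6.612, Rivermont 2.401, Pinehurst 5.903, Claybrook 6.551, Stonebridge 0.469, Millford 7.064.
Jefferson allocation: Oakdale 7, Rivermont 2, Pinehurst 6, Claybrook 7, Stonebridge 0, Millford 7.
Every allocation lies between the lower and upper quota.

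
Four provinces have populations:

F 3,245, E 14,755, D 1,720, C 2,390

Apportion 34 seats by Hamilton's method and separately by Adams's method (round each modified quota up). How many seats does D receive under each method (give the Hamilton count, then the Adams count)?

Hamilton: F 5, E 23, D 2, C 4.
Adams: F 5, E 22, D 3, C 4.
D gets 2 under Hamilton and 3 under Adams.

2 and 3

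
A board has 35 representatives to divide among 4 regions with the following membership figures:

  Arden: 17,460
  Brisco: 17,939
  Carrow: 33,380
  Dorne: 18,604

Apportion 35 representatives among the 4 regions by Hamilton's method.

Arden 7; Brisco 7; Carrow 13; Dorne 8

Standard divisor: 87383 ÷ 35 ≈ 2496.657.
Standard quotas: Arden 6.9934, Brisco 7.1852, Carrow 13.3699, Dorne 7.4516.
Lower quotas: Arden 6, Brisco 7, Carrow 13, Dorne 7 (sum 33, leaving 2 seats).
Remainders in descending order: Arden 0.9934, Dorne 0.4516, Carrow 0.3699, Brisco 0.1852.
Largest remainders: Arden, Dorne receive the extra seats.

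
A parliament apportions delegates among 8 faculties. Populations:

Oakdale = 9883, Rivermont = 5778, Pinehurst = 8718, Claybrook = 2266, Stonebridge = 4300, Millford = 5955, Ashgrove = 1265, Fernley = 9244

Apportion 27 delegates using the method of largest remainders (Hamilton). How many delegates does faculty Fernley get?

5

Standard divisor: 47409 ÷ 27 ≈ 1755.889.
Standard quotas: Oakdale 5.6285, Rivermont 3.2906, Pinehurst 4.9650, Claybrook 1.2905, Stonebridge 2.4489, Millford 3.3914, Ashgrove 0.7204, Fernley 5.2646.
Lower quotas: Oakdale 5, Rivermont 3, Pinehurst 4, Claybrook 1, Stonebridge 2, Millford 3, Ashgrove 0, Fernley 5 (sum 23, leaving 4 seats).
Remainders in descending order: Pinehurst 0.9650, Ashgrove 0.7204, Oakdale 0.6285, Stonebridge 0.4489, Millford 0.3914, Rivermont 0.2906, Claybrook 0.2905, Fernley 0.2646.
The surplus seats go to Pinehurst, Ashgrove, Oakdale, Stonebridge.
Fernley receives 5.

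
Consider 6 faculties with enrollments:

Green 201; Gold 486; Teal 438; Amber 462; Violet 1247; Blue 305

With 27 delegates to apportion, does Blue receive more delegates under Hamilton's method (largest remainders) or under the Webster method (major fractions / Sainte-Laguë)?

Webster

Hamilton: Green 2, Gold 4, Teal 4, Amber 4, Violet 11, Blue 2.
Webster: Green 2, Gold 4, Teal 4, Amber 4, Violet 10, Blue 3.
Blue gets 2 under Hamilton and 3 under Webster.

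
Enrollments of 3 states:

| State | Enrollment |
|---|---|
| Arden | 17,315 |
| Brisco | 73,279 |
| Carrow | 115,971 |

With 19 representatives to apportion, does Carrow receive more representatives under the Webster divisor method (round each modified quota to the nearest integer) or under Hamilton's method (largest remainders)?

Webster: Arden 2, Brisco 7, Carrow 10.
Hamilton: Arden 1, Brisco 7, Carrow 11.
Carrow gets 10 under Webster and 11 under Hamilton.

Hamilton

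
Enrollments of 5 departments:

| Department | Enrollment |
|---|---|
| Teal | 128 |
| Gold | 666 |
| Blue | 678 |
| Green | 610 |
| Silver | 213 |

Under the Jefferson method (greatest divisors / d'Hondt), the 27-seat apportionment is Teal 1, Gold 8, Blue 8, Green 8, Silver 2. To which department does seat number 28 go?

Priority for the next seat is population ÷ (current seats + 1).
Priorities: Teal 64.000, Gold 74.000, Blue 75.333, Green 67.778, Silver 71.000.
Highest priority: Blue.

Blue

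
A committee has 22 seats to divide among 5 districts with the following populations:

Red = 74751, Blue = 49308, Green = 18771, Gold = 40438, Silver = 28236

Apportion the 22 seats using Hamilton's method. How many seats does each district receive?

Red 8, Blue 5, Green 2, Gold 4, Silver 3

Total 211504; standard divisor 211504/22 ≈ 9613.818.
Standard quotas: Red 7.7754, Blue 5.1289, Green 1.9525, Gold 4.2062, Silver 2.9370.
Lower quotas: Red 7, Blue 5, Green 1, Gold 4, Silver 2 (sum 19, leaving 3 seats).
Remainders in descending order: Green 0.9525, Silver 0.9370, Red 0.7754, Gold 0.2062, Blue 0.1289.
The surplus seats go to Green, Silver, Red.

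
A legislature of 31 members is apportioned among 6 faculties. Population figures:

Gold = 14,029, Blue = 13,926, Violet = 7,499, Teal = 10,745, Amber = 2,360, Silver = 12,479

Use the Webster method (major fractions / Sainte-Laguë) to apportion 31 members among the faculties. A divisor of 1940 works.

Gold 7; Blue 7; Violet 4; Teal 6; Amber 1; Silver 6

With modified divisor 1940: modified quotas Gold 7.231, Blue 7.178, Violet 3.865, Teal 5.539, Amber 1.216, Silver 6.432.
Rounding to the nearest integer: Gold 7, Blue 7, Violet 4, Teal 6, Amber 1, Silver 6 (total 31).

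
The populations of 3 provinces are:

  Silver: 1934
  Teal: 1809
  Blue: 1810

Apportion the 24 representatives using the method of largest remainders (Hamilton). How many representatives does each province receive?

The standard divisor is 5553/24 ≈ 231.375.
Standard quotas: Silver 8.359, Teal 7.818, Blue 7.823.
Lower quotas: Silver 8, Teal 7, Blue 7 (sum 22, leaving 2 seats).
Remainders in descending order: Blue 0.823, Teal 0.818, Silver 0.359.
Largest remainders: Blue, Teal receive the extra seats.

Silver: 8, Teal: 8, Blue: 8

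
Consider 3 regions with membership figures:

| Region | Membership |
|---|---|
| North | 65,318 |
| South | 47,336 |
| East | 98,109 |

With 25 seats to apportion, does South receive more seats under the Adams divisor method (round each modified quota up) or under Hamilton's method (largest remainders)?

Adams

Adams: North 8, South 6, East 11.
Hamilton: North 8, South 5, East 12.
South gets 6 under Adams and 5 under Hamilton.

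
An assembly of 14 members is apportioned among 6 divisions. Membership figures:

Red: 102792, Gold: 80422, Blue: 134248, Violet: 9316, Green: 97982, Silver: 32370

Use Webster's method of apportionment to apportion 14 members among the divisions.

Red 3, Gold 3, Blue 4, Violet 0, Green 3, Silver 1

Standard divisor 457130/14 ≈ 32652.143; standard quotas: Red 3.148, Gold 2.463, Blue 4.111, Violet 0.285, Green 3.001, Silver 0.991.
Rounding to the nearest integer gives 3, 2, 4, 0, 3, 1 = 13 seats, so the divisor must be adjusted.
With modified divisor 31000: modified quotas Red 3.316, Gold 2.594, Blue 4.331, Violet 0.301, Green 3.161, Silver 1.044.
Rounding to the nearest integer: Red 3, Gold 3, Blue 4, Violet 0, Green 3, Silver 1 (total 14).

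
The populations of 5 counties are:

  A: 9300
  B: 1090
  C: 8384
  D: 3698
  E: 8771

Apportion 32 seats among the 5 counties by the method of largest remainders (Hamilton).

A 9, B 1, C 9, D 4, E 9

The standard divisor is 31243/32 ≈ 976.344.
Standard quotas: A 9.5253, B 1.1164, C 8.5871, D 3.7876, E 8.9835.
Lower quotas: A 9, B 1, C 8, D 3, E 8 (sum 29, leaving 3 seats).
Remainders in descending order: E 0.9835, D 0.7876, C 0.5871, A 0.5253, B 0.1164.
The surplus seats go to E, D, C.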